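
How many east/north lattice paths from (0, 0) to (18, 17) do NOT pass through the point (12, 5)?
Number of paths = 4422693618

Total paths from (0, 0) to (18, 17): C(35, 18) = 4537567650. Paths through (12, 5): (paths (0, 0) → (12, 5)) × (paths (12, 5) → (18, 17)) = C(17, 12) · C(18, 6) = 6188 · 18564 = 114874032. Avoidance count = 4537567650 − 114874032 = 4422693618.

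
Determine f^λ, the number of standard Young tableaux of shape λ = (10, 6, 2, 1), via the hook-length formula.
# SYT of shape (10, 6, 2, 1) = 3391500

Hook-length formula: f^λ = n! / Π hook(c), product over all cells c of the Young diagram. For λ = (10, 6, 2, 1), n = 19 boxes. Hook lengths by row (left-to-right, top-to-bottom): [13, 11, 9, 8, 7, 6, 4, 3, 2, 1]; [8, 6, 4, 3, 2, 1]; [3, 1]; [1]. Product of hooks = 35867639808. So f^λ = 19! / 35867639808 = 121645100408832000 / 35867639808 = 3391500.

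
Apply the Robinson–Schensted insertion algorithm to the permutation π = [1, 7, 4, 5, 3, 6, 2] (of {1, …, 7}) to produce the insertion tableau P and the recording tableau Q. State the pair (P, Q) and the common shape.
P = [1, 2, 5, 6] / [3] / [4] / [7];  Q = [1, 2, 4, 6] / [3] / [5] / [7];  common shape = (4, 1, 1, 1)

Row-insert the values π_1, π_2, … into P one at a time, bumping the leftmost entry strictly greater than the inserted value down to the next row. The recording tableau Q records, in position (i, j), the step at which that cell was added to P.
  Insert 1 (step 1): P = [1];  Q = [1]
  Insert 7 (step 2): P = [1, 7];  Q = [1, 2]
  Insert 4 (step 3): P = [1, 4] / [7];  Q = [1, 2] / [3]
  Insert 5 (step 4): P = [1, 4, 5] / [7];  Q = [1, 2, 4] / [3]
  Insert 3 (step 5): P = [1, 3, 5] / [4] / [7];  Q = [1, 2, 4] / [3] / [5]
  Insert 6 (step 6): P = [1, 3, 5, 6] / [4] / [7];  Q = [1, 2, 4, 6] / [3] / [5]
  Insert 2 (step 7): P = [1, 2, 5, 6] / [3] / [4] / [7];  Q = [1, 2, 4, 6] / [3] / [5] / [7]
Final shape: (4, 1, 1, 1).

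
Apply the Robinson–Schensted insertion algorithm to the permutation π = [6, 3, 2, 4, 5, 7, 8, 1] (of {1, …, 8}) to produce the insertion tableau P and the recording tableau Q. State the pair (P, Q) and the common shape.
P = [1, 4, 5, 7, 8] / [2] / [3] / [6];  Q = [1, 4, 5, 6, 7] / [2] / [3] / [8];  common shape = (5, 1, 1, 1)

Row-insert the values π_1, π_2, … into P one at a time, bumping the leftmost entry strictly greater than the inserted value down to the next row. The recording tableau Q records, in position (i, j), the step at which that cell was added to P.
  Insert 6 (step 1): P = [6];  Q = [1]
  Insert 3 (step 2): P = [3] / [6];  Q = [1] / [2]
  Insert 2 (step 3): P = [2] / [3] / [6];  Q = [1] / [2] / [3]
  Insert 4 (step 4): P = [2, 4] / [3] / [6];  Q = [1, 4] / [2] / [3]
  Insert 5 (step 5): P = [2, 4, 5] / [3] / [6];  Q = [1, 4, 5] / [2] / [3]
  Insert 7 (step 6): P = [2, 4, 5, 7] / [3] / [6];  Q = [1, 4, 5, 6] / [2] / [3]
  Insert 8 (step 7): P = [2, 4, 5, 7, 8] / [3] / [6];  Q = [1, 4, 5, 6, 7] / [2] / [3]
  Insert 1 (step 8): P = [1, 4, 5, 7, 8] / [2] / [3] / [6];  Q = [1, 4, 5, 6, 7] / [2] / [3] / [8]
Final shape: (5, 1, 1, 1).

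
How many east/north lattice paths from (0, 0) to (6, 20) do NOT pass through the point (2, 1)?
Number of paths = 203665

Total paths from (0, 0) to (6, 20): C(26, 6) = 230230. Paths through (2, 1): (paths (0, 0) → (2, 1)) × (paths (2, 1) → (6, 20)) = C(3, 2) · C(23, 4) = 3 · 8855 = 26565. Avoidance count = 230230 − 26565 = 203665.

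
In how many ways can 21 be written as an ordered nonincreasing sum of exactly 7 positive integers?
p(21, 7 parts) = 105

Partitions of n into exactly k parts are in bijection with partitions of n − k into at most k parts (subtract 1 from each part). So p(21, exactly 7) = p(14, parts ≤ 7). Computing via the recurrence p(m, j) = p(m, j−1) + p(m−j, j) gives 105.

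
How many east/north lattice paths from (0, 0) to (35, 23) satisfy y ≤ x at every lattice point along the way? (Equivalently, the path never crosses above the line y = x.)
Number of paths = 3177498557750790

By the reflection principle (André's argument), the number of monotone paths to (35, 23) with n ≤ m that never go above y = x is C(58, 35) − C(58, 36) = 8799226775309880 − 5621728217559090 = 3177498557750790.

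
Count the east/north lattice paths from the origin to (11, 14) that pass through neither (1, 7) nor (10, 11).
Number of paths = 2913832

Inclusion–exclusion. Total paths: C(25, 11) = 4457400. Through P₁: C(8, 1)·C(17, 10) = 155584. Through P₂: C(21, 10)·C(4, 1) = 1410864. Since P₁ is strictly southwest of P₂, a monotone path through both must visit P₁ then P₂; paths through both = C(8, 1)·C(13, 9)·C(4, 1) = 22880. Avoid both = 4457400 − 155584 − 1410864 + 22880 = 2913832.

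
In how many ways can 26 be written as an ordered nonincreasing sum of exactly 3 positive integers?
p(26, 3 parts) = 56

Partitions of n into exactly k parts are in bijection with partitions of n − k into at most k parts (subtract 1 from each part). So p(26, exactly 3) = p(23, parts ≤ 3). Computing via the recurrence p(m, j) = p(m, j−1) + p(m−j, j) gives 56.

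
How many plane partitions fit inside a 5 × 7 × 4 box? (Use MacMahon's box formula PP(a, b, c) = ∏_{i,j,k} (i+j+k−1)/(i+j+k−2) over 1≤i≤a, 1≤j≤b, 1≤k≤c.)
PP(5, 7, 4) = 868489479

Evaluate the triple product over i = 1..5, j = 1..7, k = 1..4. The factors are (2/1) · (3/2) · (4/3) · (5/4) · (3/2) · (4/3) · (5/4) · (6/5) · … (140 factors total). The numerators and denominators telescope so the product is an integer; carrying out the multiplication exactly gives PP(5, 7, 4) = 868489479.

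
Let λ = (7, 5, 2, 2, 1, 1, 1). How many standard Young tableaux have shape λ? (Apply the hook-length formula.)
# SYT of shape (7, 5, 2, 2, 1, 1, 1) = 33426624

Hook-length formula: f^λ = n! / Π hook(c), product over all cells c of the Young diagram. For λ = (7, 5, 2, 2, 1, 1, 1), n = 19 boxes. Hook lengths by row (left-to-right, top-to-bottom): [13, 9, 6, 5, 4, 2, 1]; [10, 6, 3, 2, 1]; [6, 2]; [5, 1]; [3]; [2]; [1]. Product of hooks = 3639168000. So f^λ = 19! / 3639168000 = 121645100408832000 / 3639168000 = 33426624.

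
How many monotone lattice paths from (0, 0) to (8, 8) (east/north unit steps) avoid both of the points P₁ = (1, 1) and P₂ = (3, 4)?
Number of paths = 4116

Inclusion–exclusion. Total paths: C(16, 8) = 12870. Through P₁: C(2, 1)·C(14, 7) = 6864. Through P₂: C(7, 3)·C(9, 5) = 4410. Since P₁ is strictly southwest of P₂, a monotone path through both must visit P₁ then P₂; paths through both = C(2, 1)·C(5, 2)·C(9, 5) = 2520. Avoid both = 12870 − 6864 − 4410 + 2520 = 4116.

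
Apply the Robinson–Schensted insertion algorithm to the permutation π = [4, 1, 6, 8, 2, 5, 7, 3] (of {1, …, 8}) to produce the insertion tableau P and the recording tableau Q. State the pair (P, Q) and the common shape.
P = [1, 2, 3, 7] / [4, 5, 8] / [6];  Q = [1, 3, 4, 7] / [2, 5, 6] / [8];  common shape = (4, 3, 1)

Row-insert the values π_1, π_2, … into P one at a time, bumping the leftmost entry strictly greater than the inserted value down to the next row. The recording tableau Q records, in position (i, j), the step at which that cell was added to P.
  Insert 4 (step 1): P = [4];  Q = [1]
  Insert 1 (step 2): P = [1] / [4];  Q = [1] / [2]
  Insert 6 (step 3): P = [1, 6] / [4];  Q = [1, 3] / [2]
  Insert 8 (step 4): P = [1, 6, 8] / [4];  Q = [1, 3, 4] / [2]
  Insert 2 (step 5): P = [1, 2, 8] / [4, 6];  Q = [1, 3, 4] / [2, 5]
  Insert 5 (step 6): P = [1, 2, 5] / [4, 6, 8];  Q = [1, 3, 4] / [2, 5, 6]
  Insert 7 (step 7): P = [1, 2, 5, 7] / [4, 6, 8];  Q = [1, 3, 4, 7] / [2, 5, 6]
  Insert 3 (step 8): P = [1, 2, 3, 7] / [4, 5, 8] / [6];  Q = [1, 3, 4, 7] / [2, 5, 6] / [8]
Final shape: (4, 3, 1).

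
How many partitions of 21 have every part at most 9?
p(21, parts ≤ 9) = 598

Use the recurrence p(n, m) = p(n, m−1) + p(n−m, m): either the largest part is < m (count p(n, m−1)) or the largest part is exactly m (remove one copy of m, count p(n−m, m)). With p(0, ·) = 1 this gives p(21, parts ≤ 9) = 598. (By conjugating Young diagrams, this also counts partitions of 21 into at most 9 parts.)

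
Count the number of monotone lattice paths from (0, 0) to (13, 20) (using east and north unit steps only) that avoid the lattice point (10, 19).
Number of paths = 493046400

Total paths from (0, 0) to (13, 20): C(33, 13) = 573166440. Paths through (10, 19): (paths (0, 0) → (10, 19)) × (paths (10, 19) → (13, 20)) = C(29, 10) · C(4, 3) = 20030010 · 4 = 80120040. Avoidance count = 573166440 − 80120040 = 493046400.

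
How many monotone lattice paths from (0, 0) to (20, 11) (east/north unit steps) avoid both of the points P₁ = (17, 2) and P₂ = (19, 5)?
Number of paths = 84349137

Inclusion–exclusion. Total paths: C(31, 20) = 84672315. Through P₁: C(19, 17)·C(12, 3) = 37620. Through P₂: C(24, 19)·C(7, 1) = 297528. Since P₁ is strictly southwest of P₂, a monotone path through both must visit P₁ then P₂; paths through both = C(19, 17)·C(5, 2)·C(7, 1) = 11970. Avoid both = 84672315 − 37620 − 297528 + 11970 = 84349137.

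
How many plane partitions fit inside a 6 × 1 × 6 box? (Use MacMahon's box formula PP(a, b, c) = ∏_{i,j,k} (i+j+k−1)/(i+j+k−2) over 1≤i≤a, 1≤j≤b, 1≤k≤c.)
PP(6, 1, 6) = 924

Evaluate the triple product over i = 1..6, j = 1..1, k = 1..6. The factors are (2/1) · (3/2) · (4/3) · (5/4) · (6/5) · (7/6) · (3/2) · (4/3) · … (36 factors total). The numerators and denominators telescope so the product is an integer; carrying out the multiplication exactly gives PP(6, 1, 6) = 924.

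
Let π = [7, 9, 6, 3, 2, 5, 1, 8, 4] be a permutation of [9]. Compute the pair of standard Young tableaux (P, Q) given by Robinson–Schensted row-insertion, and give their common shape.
P = [1, 4, 8] / [2, 5] / [3, 9] / [6] / [7];  Q = [1, 2, 8] / [3, 6] / [4, 9] / [5] / [7];  common shape = (3, 2, 2, 1, 1)

Row-insert the values π_1, π_2, … into P one at a time, bumping the leftmost entry strictly greater than the inserted value down to the next row. The recording tableau Q records, in position (i, j), the step at which that cell was added to P.
  Insert 7 (step 1): P = [7];  Q = [1]
  Insert 9 (step 2): P = [7, 9];  Q = [1, 2]
  Insert 6 (step 3): P = [6, 9] / [7];  Q = [1, 2] / [3]
  Insert 3 (step 4): P = [3, 9] / [6] / [7];  Q = [1, 2] / [3] / [4]
  Insert 2 (step 5): P = [2, 9] / [3] / [6] / [7];  Q = [1, 2] / [3] / [4] / [5]
  Insert 5 (step 6): P = [2, 5] / [3, 9] / [6] / [7];  Q = [1, 2] / [3, 6] / [4] / [5]
  Insert 1 (step 7): P = [1, 5] / [2, 9] / [3] / [6] / [7];  Q = [1, 2] / [3, 6] / [4] / [5] / [7]
  Insert 8 (step 8): P = [1, 5, 8] / [2, 9] / [3] / [6] / [7];  Q = [1, 2, 8] / [3, 6] / [4] / [5] / [7]
  Insert 4 (step 9): P = [1, 4, 8] / [2, 5] / [3, 9] / [6] / [7];  Q = [1, 2, 8] / [3, 6] / [4, 9] / [5] / [7]
Final shape: (3, 2, 2, 1, 1).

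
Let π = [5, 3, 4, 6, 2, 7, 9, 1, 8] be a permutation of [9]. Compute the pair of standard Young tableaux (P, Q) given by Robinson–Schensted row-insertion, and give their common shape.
P = [1, 4, 6, 7, 8] / [2, 9] / [3] / [5];  Q = [1, 3, 4, 6, 7] / [2, 9] / [5] / [8];  common shape = (5, 2, 1, 1)

Row-insert the values π_1, π_2, … into P one at a time, bumping the leftmost entry strictly greater than the inserted value down to the next row. The recording tableau Q records, in position (i, j), the step at which that cell was added to P.
  Insert 5 (step 1): P = [5];  Q = [1]
  Insert 3 (step 2): P = [3] / [5];  Q = [1] / [2]
  Insert 4 (step 3): P = [3, 4] / [5];  Q = [1, 3] / [2]
  Insert 6 (step 4): P = [3, 4, 6] / [5];  Q = [1, 3, 4] / [2]
  Insert 2 (step 5): P = [2, 4, 6] / [3] / [5];  Q = [1, 3, 4] / [2] / [5]
  Insert 7 (step 6): P = [2, 4, 6, 7] / [3] / [5];  Q = [1, 3, 4, 6] / [2] / [5]
  Insert 9 (step 7): P = [2, 4, 6, 7, 9] / [3] / [5];  Q = [1, 3, 4, 6, 7] / [2] / [5]
  Insert 1 (step 8): P = [1, 4, 6, 7, 9] / [2] / [3] / [5];  Q = [1, 3, 4, 6, 7] / [2] / [5] / [8]
  Insert 8 (step 9): P = [1, 4, 6, 7, 8] / [2, 9] / [3] / [5];  Q = [1, 3, 4, 6, 7] / [2, 9] / [5] / [8]
Final shape: (5, 2, 1, 1).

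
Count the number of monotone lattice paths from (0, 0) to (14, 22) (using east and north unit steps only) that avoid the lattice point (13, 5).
Number of paths = 3796142976

Total paths from (0, 0) to (14, 22): C(36, 14) = 3796297200. Paths through (13, 5): (paths (0, 0) → (13, 5)) × (paths (13, 5) → (14, 22)) = C(18, 13) · C(18, 1) = 8568 · 18 = 154224. Avoidance count = 3796297200 − 154224 = 3796142976.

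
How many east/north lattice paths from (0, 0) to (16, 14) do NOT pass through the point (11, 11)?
Number of paths = 105918483

Total paths from (0, 0) to (16, 14): C(30, 16) = 145422675. Paths through (11, 11): (paths (0, 0) → (11, 11)) × (paths (11, 11) → (16, 14)) = C(22, 11) · C(8, 5) = 705432 · 56 = 39504192. Avoidance count = 145422675 − 39504192 = 105918483.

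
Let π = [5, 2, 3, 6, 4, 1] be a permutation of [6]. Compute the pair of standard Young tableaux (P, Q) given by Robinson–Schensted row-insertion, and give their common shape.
P = [1, 3, 4] / [2, 6] / [5];  Q = [1, 3, 4] / [2, 5] / [6];  common shape = (3, 2, 1)

Row-insert the values π_1, π_2, … into P one at a time, bumping the leftmost entry strictly greater than the inserted value down to the next row. The recording tableau Q records, in position (i, j), the step at which that cell was added to P.
  Insert 5 (step 1): P = [5];  Q = [1]
  Insert 2 (step 2): P = [2] / [5];  Q = [1] / [2]
  Insert 3 (step 3): P = [2, 3] / [5];  Q = [1, 3] / [2]
  Insert 6 (step 4): P = [2, 3, 6] / [5];  Q = [1, 3, 4] / [2]
  Insert 4 (step 5): P = [2, 3, 4] / [5, 6];  Q = [1, 3, 4] / [2, 5]
  Insert 1 (step 6): P = [1, 3, 4] / [2, 6] / [5];  Q = [1, 3, 4] / [2, 5] / [6]
Final shape: (3, 2, 1).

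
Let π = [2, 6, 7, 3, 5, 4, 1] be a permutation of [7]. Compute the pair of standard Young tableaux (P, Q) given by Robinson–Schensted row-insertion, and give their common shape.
P = [1, 3, 4] / [2, 7] / [5] / [6];  Q = [1, 2, 3] / [4, 5] / [6] / [7];  common shape = (3, 2, 1, 1)

Row-insert the values π_1, π_2, … into P one at a time, bumping the leftmost entry strictly greater than the inserted value down to the next row. The recording tableau Q records, in position (i, j), the step at which that cell was added to P.
  Insert 2 (step 1): P = [2];  Q = [1]
  Insert 6 (step 2): P = [2, 6];  Q = [1, 2]
  Insert 7 (step 3): P = [2, 6, 7];  Q = [1, 2, 3]
  Insert 3 (step 4): P = [2, 3, 7] / [6];  Q = [1, 2, 3] / [4]
  Insert 5 (step 5): P = [2, 3, 5] / [6, 7];  Q = [1, 2, 3] / [4, 5]
  Insert 4 (step 6): P = [2, 3, 4] / [5, 7] / [6];  Q = [1, 2, 3] / [4, 5] / [6]
  Insert 1 (step 7): P = [1, 3, 4] / [2, 7] / [5] / [6];  Q = [1, 2, 3] / [4, 5] / [6] / [7]
Final shape: (3, 2, 1, 1).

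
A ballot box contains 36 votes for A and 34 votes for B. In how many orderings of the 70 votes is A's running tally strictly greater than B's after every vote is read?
Strict-lead orderings = 3116285494907301262

Total orderings of the 70 votes with 36 for A: C(70, 36) = 109069992321755544170. By the Bertrand ballot formula (Cycle Lemma / reflection principle), the number of orderings in which A is strictly ahead of B throughout is (p − q)/(p + q) · C(p + q, p) = (36 − 34)/(36 + 34) · 109069992321755544170 = 3116285494907301262.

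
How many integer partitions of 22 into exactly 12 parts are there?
p(22, 12 parts) = 42

Partitions of n into exactly k parts are in bijection with partitions of n − k into at most k parts (subtract 1 from each part). So p(22, exactly 12) = p(10, parts ≤ 12). Computing via the recurrence p(m, j) = p(m, j−1) + p(m−j, j) gives 42.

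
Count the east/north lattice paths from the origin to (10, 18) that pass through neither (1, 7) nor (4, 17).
Number of paths = 11753551

Inclusion–exclusion. Total paths: C(28, 10) = 13123110. Through P₁: C(8, 1)·C(20, 9) = 1343680. Through P₂: C(21, 4)·C(7, 6) = 41895. Since P₁ is strictly southwest of P₂, a monotone path through both must visit P₁ then P₂; paths through both = C(8, 1)·C(13, 3)·C(7, 6) = 16016. Avoid both = 13123110 − 1343680 − 41895 + 16016 = 11753551.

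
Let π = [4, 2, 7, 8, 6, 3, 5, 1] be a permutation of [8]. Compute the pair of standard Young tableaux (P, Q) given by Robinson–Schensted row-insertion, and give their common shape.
P = [1, 3, 5] / [2, 6, 8] / [4] / [7];  Q = [1, 3, 4] / [2, 5, 7] / [6] / [8];  common shape = (3, 3, 1, 1)

Row-insert the values π_1, π_2, … into P one at a time, bumping the leftmost entry strictly greater than the inserted value down to the next row. The recording tableau Q records, in position (i, j), the step at which that cell was added to P.
  Insert 4 (step 1): P = [4];  Q = [1]
  Insert 2 (step 2): P = [2] / [4];  Q = [1] / [2]
  Insert 7 (step 3): P = [2, 7] / [4];  Q = [1, 3] / [2]
  Insert 8 (step 4): P = [2, 7, 8] / [4];  Q = [1, 3, 4] / [2]
  Insert 6 (step 5): P = [2, 6, 8] / [4, 7];  Q = [1, 3, 4] / [2, 5]
  Insert 3 (step 6): P = [2, 3, 8] / [4, 6] / [7];  Q = [1, 3, 4] / [2, 5] / [6]
  Insert 5 (step 7): P = [2, 3, 5] / [4, 6, 8] / [7];  Q = [1, 3, 4] / [2, 5, 7] / [6]
  Insert 1 (step 8): P = [1, 3, 5] / [2, 6, 8] / [4] / [7];  Q = [1, 3, 4] / [2, 5, 7] / [6] / [8]
Final shape: (3, 3, 1, 1).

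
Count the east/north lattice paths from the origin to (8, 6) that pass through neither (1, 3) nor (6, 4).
Number of paths = 1407

Inclusion–exclusion. Total paths: C(14, 8) = 3003. Through P₁: C(4, 1)·C(10, 7) = 480. Through P₂: C(10, 6)·C(4, 2) = 1260. Since P₁ is strictly southwest of P₂, a monotone path through both must visit P₁ then P₂; paths through both = C(4, 1)·C(6, 5)·C(4, 2) = 144. Avoid both = 3003 − 480 − 1260 + 144 = 1407.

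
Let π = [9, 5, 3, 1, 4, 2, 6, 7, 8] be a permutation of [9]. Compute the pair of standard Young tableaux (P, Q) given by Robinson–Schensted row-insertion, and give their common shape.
P = [1, 2, 6, 7, 8] / [3, 4] / [5] / [9];  Q = [1, 5, 7, 8, 9] / [2, 6] / [3] / [4];  common shape = (5, 2, 1, 1)

Row-insert the values π_1, π_2, … into P one at a time, bumping the leftmost entry strictly greater than the inserted value down to the next row. The recording tableau Q records, in position (i, j), the step at which that cell was added to P.
  Insert 9 (step 1): P = [9];  Q = [1]
  Insert 5 (step 2): P = [5] / [9];  Q = [1] / [2]
  Insert 3 (step 3): P = [3] / [5] / [9];  Q = [1] / [2] / [3]
  Insert 1 (step 4): P = [1] / [3] / [5] / [9];  Q = [1] / [2] / [3] / [4]
  Insert 4 (step 5): P = [1, 4] / [3] / [5] / [9];  Q = [1, 5] / [2] / [3] / [4]
  Insert 2 (step 6): P = [1, 2] / [3, 4] / [5] / [9];  Q = [1, 5] / [2, 6] / [3] / [4]
  Insert 6 (step 7): P = [1, 2, 6] / [3, 4] / [5] / [9];  Q = [1, 5, 7] / [2, 6] / [3] / [4]
  Insert 7 (step 8): P = [1, 2, 6, 7] / [3, 4] / [5] / [9];  Q = [1, 5, 7, 8] / [2, 6] / [3] / [4]
  Insert 8 (step 9): P = [1, 2, 6, 7, 8] / [3, 4] / [5] / [9];  Q = [1, 5, 7, 8, 9] / [2, 6] / [3] / [4]
Final shape: (5, 2, 1, 1).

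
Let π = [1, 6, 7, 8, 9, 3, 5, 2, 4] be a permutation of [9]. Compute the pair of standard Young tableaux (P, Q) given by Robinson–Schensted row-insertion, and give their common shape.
P = [1, 2, 4, 8, 9] / [3, 5] / [6, 7];  Q = [1, 2, 3, 4, 5] / [6, 7] / [8, 9];  common shape = (5, 2, 2)

Row-insert the values π_1, π_2, … into P one at a time, bumping the leftmost entry strictly greater than the inserted value down to the next row. The recording tableau Q records, in position (i, j), the step at which that cell was added to P.
  Insert 1 (step 1): P = [1];  Q = [1]
  Insert 6 (step 2): P = [1, 6];  Q = [1, 2]
  Insert 7 (step 3): P = [1, 6, 7];  Q = [1, 2, 3]
  Insert 8 (step 4): P = [1, 6, 7, 8];  Q = [1, 2, 3, 4]
  Insert 9 (step 5): P = [1, 6, 7, 8, 9];  Q = [1, 2, 3, 4, 5]
  Insert 3 (step 6): P = [1, 3, 7, 8, 9] / [6];  Q = [1, 2, 3, 4, 5] / [6]
  Insert 5 (step 7): P = [1, 3, 5, 8, 9] / [6, 7];  Q = [1, 2, 3, 4, 5] / [6, 7]
  Insert 2 (step 8): P = [1, 2, 5, 8, 9] / [3, 7] / [6];  Q = [1, 2, 3, 4, 5] / [6, 7] / [8]
  Insert 4 (step 9): P = [1, 2, 4, 8, 9] / [3, 5] / [6, 7];  Q = [1, 2, 3, 4, 5] / [6, 7] / [8, 9]
Final shape: (5, 2, 2).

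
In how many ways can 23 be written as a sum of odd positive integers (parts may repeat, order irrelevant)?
p_odd(23) = 104

Enumerate partitions using only odd parts via the recurrence o(n, m) = o(n, m−2) + o(n−m, m) over odd m, starting from the largest odd part ≤ n. This gives p_odd(23) = 104. (Euler's theorem: equals the count of distinct-part partitions.)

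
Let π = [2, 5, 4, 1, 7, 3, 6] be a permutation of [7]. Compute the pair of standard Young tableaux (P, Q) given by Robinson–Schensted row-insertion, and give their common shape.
P = [1, 3, 6] / [2, 4, 7] / [5];  Q = [1, 2, 5] / [3, 6, 7] / [4];  common shape = (3, 3, 1)

Row-insert the values π_1, π_2, … into P one at a time, bumping the leftmost entry strictly greater than the inserted value down to the next row. The recording tableau Q records, in position (i, j), the step at which that cell was added to P.
  Insert 2 (step 1): P = [2];  Q = [1]
  Insert 5 (step 2): P = [2, 5];  Q = [1, 2]
  Insert 4 (step 3): P = [2, 4] / [5];  Q = [1, 2] / [3]
  Insert 1 (step 4): P = [1, 4] / [2] / [5];  Q = [1, 2] / [3] / [4]
  Insert 7 (step 5): P = [1, 4, 7] / [2] / [5];  Q = [1, 2, 5] / [3] / [4]
  Insert 3 (step 6): P = [1, 3, 7] / [2, 4] / [5];  Q = [1, 2, 5] / [3, 6] / [4]
  Insert 6 (step 7): P = [1, 3, 6] / [2, 4, 7] / [5];  Q = [1, 2, 5] / [3, 6, 7] / [4]
Final shape: (3, 3, 1).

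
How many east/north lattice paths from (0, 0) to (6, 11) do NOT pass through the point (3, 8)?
Number of paths = 9076

Total paths from (0, 0) to (6, 11): C(17, 6) = 12376. Paths through (3, 8): (paths (0, 0) → (3, 8)) × (paths (3, 8) → (6, 11)) = C(11, 3) · C(6, 3) = 165 · 20 = 3300. Avoidance count = 12376 − 3300 = 9076.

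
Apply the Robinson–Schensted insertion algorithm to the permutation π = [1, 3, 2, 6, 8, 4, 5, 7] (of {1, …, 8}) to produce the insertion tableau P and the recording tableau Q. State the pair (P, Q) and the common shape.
P = [1, 2, 4, 5, 7] / [3, 6, 8];  Q = [1, 2, 4, 5, 8] / [3, 6, 7];  common shape = (5, 3)

Row-insert the values π_1, π_2, … into P one at a time, bumping the leftmost entry strictly greater than the inserted value down to the next row. The recording tableau Q records, in position (i, j), the step at which that cell was added to P.
  Insert 1 (step 1): P = [1];  Q = [1]
  Insert 3 (step 2): P = [1, 3];  Q = [1, 2]
  Insert 2 (step 3): P = [1, 2] / [3];  Q = [1, 2] / [3]
  Insert 6 (step 4): P = [1, 2, 6] / [3];  Q = [1, 2, 4] / [3]
  Insert 8 (step 5): P = [1, 2, 6, 8] / [3];  Q = [1, 2, 4, 5] / [3]
  Insert 4 (step 6): P = [1, 2, 4, 8] / [3, 6];  Q = [1, 2, 4, 5] / [3, 6]
  Insert 5 (step 7): P = [1, 2, 4, 5] / [3, 6, 8];  Q = [1, 2, 4, 5] / [3, 6, 7]
  Insert 7 (step 8): P = [1, 2, 4, 5, 7] / [3, 6, 8];  Q = [1, 2, 4, 5, 8] / [3, 6, 7]
Final shape: (5, 3).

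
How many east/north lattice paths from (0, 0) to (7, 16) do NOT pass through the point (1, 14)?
Number of paths = 244737

Total paths from (0, 0) to (7, 16): C(23, 7) = 245157. Paths through (1, 14): (paths (0, 0) → (1, 14)) × (paths (1, 14) → (7, 16)) = C(15, 1) · C(8, 6) = 15 · 28 = 420. Avoidance count = 245157 − 420 = 244737.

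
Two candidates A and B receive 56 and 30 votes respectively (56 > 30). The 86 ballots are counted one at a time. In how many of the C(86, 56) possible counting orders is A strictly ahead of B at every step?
Strict-lead orderings = 38837157190474352231496

Total orderings of the 86 votes with 56 for A: C(86, 56) = 128461366091569011227256. By the Bertrand ballot formula (Cycle Lemma / reflection principle), the number of orderings in which A is strictly ahead of B throughout is (p − q)/(p + q) · C(p + q, p) = (56 − 30)/(56 + 30) · 128461366091569011227256 = 38837157190474352231496.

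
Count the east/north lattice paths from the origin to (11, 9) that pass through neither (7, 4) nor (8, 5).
Number of paths = 104435

Inclusion–exclusion. Total paths: C(20, 11) = 167960. Through P₁: C(11, 7)·C(9, 4) = 41580. Through P₂: C(13, 8)·C(7, 3) = 45045. Since P₁ is strictly southwest of P₂, a monotone path through both must visit P₁ then P₂; paths through both = C(11, 7)·C(2, 1)·C(7, 3) = 23100. Avoid both = 167960 − 41580 − 45045 + 23100 = 104435.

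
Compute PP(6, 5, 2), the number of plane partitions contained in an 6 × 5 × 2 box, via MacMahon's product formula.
PP(6, 5, 2) = 60984

Evaluate the triple product over i = 1..6, j = 1..5, k = 1..2. The factors are (2/1) · (3/2) · (3/2) · (4/3) · (4/3) · (5/4) · (5/4) · (6/5) · … (60 factors total). The numerators and denominators telescope so the product is an integer; carrying out the multiplication exactly gives PP(6, 5, 2) = 60984.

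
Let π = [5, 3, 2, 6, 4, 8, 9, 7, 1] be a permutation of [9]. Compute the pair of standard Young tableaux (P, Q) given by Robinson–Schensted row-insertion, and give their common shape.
P = [1, 4, 7, 9] / [2, 6, 8] / [3] / [5];  Q = [1, 4, 6, 7] / [2, 5, 8] / [3] / [9];  common shape = (4, 3, 1, 1)

Row-insert the values π_1, π_2, … into P one at a time, bumping the leftmost entry strictly greater than the inserted value down to the next row. The recording tableau Q records, in position (i, j), the step at which that cell was added to P.
  Insert 5 (step 1): P = [5];  Q = [1]
  Insert 3 (step 2): P = [3] / [5];  Q = [1] / [2]
  Insert 2 (step 3): P = [2] / [3] / [5];  Q = [1] / [2] / [3]
  Insert 6 (step 4): P = [2, 6] / [3] / [5];  Q = [1, 4] / [2] / [3]
  Insert 4 (step 5): P = [2, 4] / [3, 6] / [5];  Q = [1, 4] / [2, 5] / [3]
  Insert 8 (step 6): P = [2, 4, 8] / [3, 6] / [5];  Q = [1, 4, 6] / [2, 5] / [3]
  Insert 9 (step 7): P = [2, 4, 8, 9] / [3, 6] / [5];  Q = [1, 4, 6, 7] / [2, 5] / [3]
  Insert 7 (step 8): P = [2, 4, 7, 9] / [3, 6, 8] / [5];  Q = [1, 4, 6, 7] / [2, 5, 8] / [3]
  Insert 1 (step 9): P = [1, 4, 7, 9] / [2, 6, 8] / [3] / [5];  Q = [1, 4, 6, 7] / [2, 5, 8] / [3] / [9]
Final shape: (4, 3, 1, 1).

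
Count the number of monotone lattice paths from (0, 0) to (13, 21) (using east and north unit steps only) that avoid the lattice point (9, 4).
Number of paths = 923704485

Total paths from (0, 0) to (13, 21): C(34, 13) = 927983760. Paths through (9, 4): (paths (0, 0) → (9, 4)) × (paths (9, 4) → (13, 21)) = C(13, 9) · C(21, 4) = 715 · 5985 = 4279275. Avoidance count = 927983760 − 4279275 = 923704485.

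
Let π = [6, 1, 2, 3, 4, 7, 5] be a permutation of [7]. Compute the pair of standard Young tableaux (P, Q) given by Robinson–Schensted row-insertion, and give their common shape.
P = [1, 2, 3, 4, 5] / [6, 7];  Q = [1, 3, 4, 5, 6] / [2, 7];  common shape = (5, 2)

Row-insert the values π_1, π_2, … into P one at a time, bumping the leftmost entry strictly greater than the inserted value down to the next row. The recording tableau Q records, in position (i, j), the step at which that cell was added to P.
  Insert 6 (step 1): P = [6];  Q = [1]
  Insert 1 (step 2): P = [1] / [6];  Q = [1] / [2]
  Insert 2 (step 3): P = [1, 2] / [6];  Q = [1, 3] / [2]
  Insert 3 (step 4): P = [1, 2, 3] / [6];  Q = [1, 3, 4] / [2]
  Insert 4 (step 5): P = [1, 2, 3, 4] / [6];  Q = [1, 3, 4, 5] / [2]
  Insert 7 (step 6): P = [1, 2, 3, 4, 7] / [6];  Q = [1, 3, 4, 5, 6] / [2]
  Insert 5 (step 7): P = [1, 2, 3, 4, 5] / [6, 7];  Q = [1, 3, 4, 5, 6] / [2, 7]
Final shape: (5, 2).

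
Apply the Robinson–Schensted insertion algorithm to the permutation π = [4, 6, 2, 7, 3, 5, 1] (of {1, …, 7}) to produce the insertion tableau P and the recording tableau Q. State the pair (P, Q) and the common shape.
P = [1, 3, 5] / [2, 6, 7] / [4];  Q = [1, 2, 4] / [3, 5, 6] / [7];  common shape = (3, 3, 1)

Row-insert the values π_1, π_2, … into P one at a time, bumping the leftmost entry strictly greater than the inserted value down to the next row. The recording tableau Q records, in position (i, j), the step at which that cell was added to P.
  Insert 4 (step 1): P = [4];  Q = [1]
  Insert 6 (step 2): P = [4, 6];  Q = [1, 2]
  Insert 2 (step 3): P = [2, 6] / [4];  Q = [1, 2] / [3]
  Insert 7 (step 4): P = [2, 6, 7] / [4];  Q = [1, 2, 4] / [3]
  Insert 3 (step 5): P = [2, 3, 7] / [4, 6];  Q = [1, 2, 4] / [3, 5]
  Insert 5 (step 6): P = [2, 3, 5] / [4, 6, 7];  Q = [1, 2, 4] / [3, 5, 6]
  Insert 1 (step 7): P = [1, 3, 5] / [2, 6, 7] / [4];  Q = [1, 2, 4] / [3, 5, 6] / [7]
Final shape: (3, 3, 1).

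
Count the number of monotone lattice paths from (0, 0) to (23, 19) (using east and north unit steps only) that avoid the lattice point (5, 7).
Number of paths = 378272676600

Total paths from (0, 0) to (23, 19): C(42, 23) = 446775310800. Paths through (5, 7): (paths (0, 0) → (5, 7)) × (paths (5, 7) → (23, 19)) = C(12, 5) · C(30, 18) = 792 · 86493225 = 68502634200. Avoidance count = 446775310800 − 68502634200 = 378272676600.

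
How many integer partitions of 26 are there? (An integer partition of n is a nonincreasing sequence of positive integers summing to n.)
p(26) = 2436

Compute p(n) via the recurrence p(n, m) = p(n, m−1) + p(n−m, m), where p(n, m) counts partitions of n with all parts ≤ m and p(n) = p(n, n). The base cases are p(0, m) = 1 and p(n, 0) = 0 for n > 0. Filling the table yields p(26) = 2436. (Euler's pentagonal recurrence is an alternative.)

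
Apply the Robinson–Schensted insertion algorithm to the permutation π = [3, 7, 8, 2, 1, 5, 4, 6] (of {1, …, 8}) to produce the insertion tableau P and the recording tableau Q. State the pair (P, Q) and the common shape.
P = [1, 4, 6] / [2, 5, 8] / [3, 7];  Q = [1, 2, 3] / [4, 6, 8] / [5, 7];  common shape = (3, 3, 2)

Row-insert the values π_1, π_2, … into P one at a time, bumping the leftmost entry strictly greater than the inserted value down to the next row. The recording tableau Q records, in position (i, j), the step at which that cell was added to P.
  Insert 3 (step 1): P = [3];  Q = [1]
  Insert 7 (step 2): P = [3, 7];  Q = [1, 2]
  Insert 8 (step 3): P = [3, 7, 8];  Q = [1, 2, 3]
  Insert 2 (step 4): P = [2, 7, 8] / [3];  Q = [1, 2, 3] / [4]
  Insert 1 (step 5): P = [1, 7, 8] / [2] / [3];  Q = [1, 2, 3] / [4] / [5]
  Insert 5 (step 6): P = [1, 5, 8] / [2, 7] / [3];  Q = [1, 2, 3] / [4, 6] / [5]
  Insert 4 (step 7): P = [1, 4, 8] / [2, 5] / [3, 7];  Q = [1, 2, 3] / [4, 6] / [5, 7]
  Insert 6 (step 8): P = [1, 4, 6] / [2, 5, 8] / [3, 7];  Q = [1, 2, 3] / [4, 6, 8] / [5, 7]
Final shape: (3, 3, 2).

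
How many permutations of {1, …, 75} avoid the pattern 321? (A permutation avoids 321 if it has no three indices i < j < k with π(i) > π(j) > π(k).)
C_75 = 1221395654430378811828760722007962130791020

These 321-avoiding permutations are counted by the Catalan number C_n = (1/(n + 1)) · C(2n, n). For n = 75: C_75 = (1/76) · C(150, 75) = 92826069736708789698985814872605121940117520/76 = 1221395654430378811828760722007962130791020.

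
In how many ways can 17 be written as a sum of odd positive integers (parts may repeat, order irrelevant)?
p_odd(17) = 38

Enumerate partitions using only odd parts via the recurrence o(n, m) = o(n, m−2) + o(n−m, m) over odd m, starting from the largest odd part ≤ n. This gives p_odd(17) = 38. (Euler's theorem: equals the count of distinct-part partitions.)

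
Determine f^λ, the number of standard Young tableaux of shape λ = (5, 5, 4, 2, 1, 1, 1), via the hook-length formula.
# SYT of shape (5, 5, 4, 2, 1, 1, 1) = 28569996

Hook-length formula: f^λ = n! / Π hook(c), product over all cells c of the Young diagram. For λ = (5, 5, 4, 2, 1, 1, 1), n = 19 boxes. Hook lengths by row (left-to-right, top-to-bottom): [11, 7, 5, 4, 2]; [10, 6, 4, 3, 1]; [8, 4, 2, 1]; [5, 1]; [3]; [2]; [1]. Product of hooks = 4257792000. So f^λ = 19! / 4257792000 = 121645100408832000 / 4257792000 = 28569996.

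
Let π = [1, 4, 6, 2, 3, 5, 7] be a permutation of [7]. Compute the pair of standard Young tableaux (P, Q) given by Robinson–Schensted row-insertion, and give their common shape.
P = [1, 2, 3, 5, 7] / [4, 6];  Q = [1, 2, 3, 6, 7] / [4, 5];  common shape = (5, 2)

Row-insert the values π_1, π_2, … into P one at a time, bumping the leftmost entry strictly greater than the inserted value down to the next row. The recording tableau Q records, in position (i, j), the step at which that cell was added to P.
  Insert 1 (step 1): P = [1];  Q = [1]
  Insert 4 (step 2): P = [1, 4];  Q = [1, 2]
  Insert 6 (step 3): P = [1, 4, 6];  Q = [1, 2, 3]
  Insert 2 (step 4): P = [1, 2, 6] / [4];  Q = [1, 2, 3] / [4]
  Insert 3 (step 5): P = [1, 2, 3] / [4, 6];  Q = [1, 2, 3] / [4, 5]
  Insert 5 (step 6): P = [1, 2, 3, 5] / [4, 6];  Q = [1, 2, 3, 6] / [4, 5]
  Insert 7 (step 7): P = [1, 2, 3, 5, 7] / [4, 6];  Q = [1, 2, 3, 6, 7] / [4, 5]
Final shape: (5, 2).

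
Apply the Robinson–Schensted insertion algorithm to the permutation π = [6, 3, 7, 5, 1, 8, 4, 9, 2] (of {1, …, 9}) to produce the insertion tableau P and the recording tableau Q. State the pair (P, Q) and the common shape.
P = [1, 2, 8, 9] / [3, 4] / [5, 7] / [6];  Q = [1, 3, 6, 8] / [2, 4] / [5, 7] / [9];  common shape = (4, 2, 2, 1)

Row-insert the values π_1, π_2, … into P one at a time, bumping the leftmost entry strictly greater than the inserted value down to the next row. The recording tableau Q records, in position (i, j), the step at which that cell was added to P.
  Insert 6 (step 1): P = [6];  Q = [1]
  Insert 3 (step 2): P = [3] / [6];  Q = [1] / [2]
  Insert 7 (step 3): P = [3, 7] / [6];  Q = [1, 3] / [2]
  Insert 5 (step 4): P = [3, 5] / [6, 7];  Q = [1, 3] / [2, 4]
  Insert 1 (step 5): P = [1, 5] / [3, 7] / [6];  Q = [1, 3] / [2, 4] / [5]
  Insert 8 (step 6): P = [1, 5, 8] / [3, 7] / [6];  Q = [1, 3, 6] / [2, 4] / [5]
  Insert 4 (step 7): P = [1, 4, 8] / [3, 5] / [6, 7];  Q = [1, 3, 6] / [2, 4] / [5, 7]
  Insert 9 (step 8): P = [1, 4, 8, 9] / [3, 5] / [6, 7];  Q = [1, 3, 6, 8] / [2, 4] / [5, 7]
  Insert 2 (step 9): P = [1, 2, 8, 9] / [3, 4] / [5, 7] / [6];  Q = [1, 3, 6, 8] / [2, 4] / [5, 7] / [9]
Final shape: (4, 2, 2, 1).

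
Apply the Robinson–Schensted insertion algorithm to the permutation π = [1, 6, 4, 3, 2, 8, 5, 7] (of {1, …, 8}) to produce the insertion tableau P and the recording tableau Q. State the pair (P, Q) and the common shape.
P = [1, 2, 5, 7] / [3, 8] / [4] / [6];  Q = [1, 2, 6, 8] / [3, 7] / [4] / [5];  common shape = (4, 2, 1, 1)

Row-insert the values π_1, π_2, … into P one at a time, bumping the leftmost entry strictly greater than the inserted value down to the next row. The recording tableau Q records, in position (i, j), the step at which that cell was added to P.
  Insert 1 (step 1): P = [1];  Q = [1]
  Insert 6 (step 2): P = [1, 6];  Q = [1, 2]
  Insert 4 (step 3): P = [1, 4] / [6];  Q = [1, 2] / [3]
  Insert 3 (step 4): P = [1, 3] / [4] / [6];  Q = [1, 2] / [3] / [4]
  Insert 2 (step 5): P = [1, 2] / [3] / [4] / [6];  Q = [1, 2] / [3] / [4] / [5]
  Insert 8 (step 6): P = [1, 2, 8] / [3] / [4] / [6];  Q = [1, 2, 6] / [3] / [4] / [5]
  Insert 5 (step 7): P = [1, 2, 5] / [3, 8] / [4] / [6];  Q = [1, 2, 6] / [3, 7] / [4] / [5]
  Insert 7 (step 8): P = [1, 2, 5, 7] / [3, 8] / [4] / [6];  Q = [1, 2, 6, 8] / [3, 7] / [4] / [5]
Final shape: (4, 2, 1, 1).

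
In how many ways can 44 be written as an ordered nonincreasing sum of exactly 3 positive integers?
p(44, 3 parts) = 161

Partitions of n into exactly k parts are in bijection with partitions of n − k into at most k parts (subtract 1 from each part). So p(44, exactly 3) = p(41, parts ≤ 3). Computing via the recurrence p(m, j) = p(m, j−1) + p(m−j, j) gives 161.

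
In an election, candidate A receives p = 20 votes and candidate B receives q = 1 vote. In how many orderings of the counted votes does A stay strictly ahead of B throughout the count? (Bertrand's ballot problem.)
Strict-lead orderings = 19

Total orderings of the 21 votes with 20 for A: C(21, 20) = 21. By the Bertrand ballot formula (Cycle Lemma / reflection principle), the number of orderings in which A is strictly ahead of B throughout is (p − q)/(p + q) · C(p + q, p) = (20 − 1)/(20 + 1) · 21 = 19.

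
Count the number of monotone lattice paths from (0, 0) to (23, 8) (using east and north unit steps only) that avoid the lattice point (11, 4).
Number of paths = 5404425

Total paths from (0, 0) to (23, 8): C(31, 23) = 7888725. Paths through (11, 4): (paths (0, 0) → (11, 4)) × (paths (11, 4) → (23, 8)) = C(15, 11) · C(16, 12) = 1365 · 1820 = 2484300. Avoidance count = 7888725 − 2484300 = 5404425.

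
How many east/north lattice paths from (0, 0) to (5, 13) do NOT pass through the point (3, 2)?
Number of paths = 7788

Total paths from (0, 0) to (5, 13): C(18, 5) = 8568. Paths through (3, 2): (paths (0, 0) → (3, 2)) × (paths (3, 2) → (5, 13)) = C(5, 3) · C(13, 2) = 10 · 78 = 780. Avoidance count = 8568 − 780 = 7788.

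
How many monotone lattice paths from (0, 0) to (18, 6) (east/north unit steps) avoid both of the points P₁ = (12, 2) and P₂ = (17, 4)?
Number of paths = 103264

Inclusion–exclusion. Total paths: C(24, 18) = 134596. Through P₁: C(14, 12)·C(10, 6) = 19110. Through P₂: C(21, 17)·C(3, 1) = 17955. Since P₁ is strictly southwest of P₂, a monotone path through both must visit P₁ then P₂; paths through both = C(14, 12)·C(7, 5)·C(3, 1) = 5733. Avoid both = 134596 − 19110 − 17955 + 5733 = 103264.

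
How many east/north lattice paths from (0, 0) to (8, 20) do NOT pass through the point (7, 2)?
Number of paths = 3107421

Total paths from (0, 0) to (8, 20): C(28, 8) = 3108105. Paths through (7, 2): (paths (0, 0) → (7, 2)) × (paths (7, 2) → (8, 20)) = C(9, 7) · C(19, 1) = 36 · 19 = 684. Avoidance count = 3108105 − 684 = 3107421.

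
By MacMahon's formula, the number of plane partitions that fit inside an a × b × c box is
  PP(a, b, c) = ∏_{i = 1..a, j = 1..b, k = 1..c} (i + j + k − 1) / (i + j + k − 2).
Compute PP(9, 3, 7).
PP(9, 3, 7) = 24584605760

Evaluate the triple product over i = 1..9, j = 1..3, k = 1..7. The factors are (2/1) · (3/2) · (4/3) · (5/4) · (6/5) · (7/6) · (8/7) · (3/2) · … (189 factors total). The numerators and denominators telescope so the product is an integer; carrying out the multiplication exactly gives PP(9, 3, 7) = 24584605760.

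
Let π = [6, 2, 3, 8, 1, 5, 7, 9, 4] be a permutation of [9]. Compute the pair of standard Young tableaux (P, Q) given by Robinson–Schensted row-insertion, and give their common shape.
P = [1, 3, 4, 7, 9] / [2, 5] / [6, 8];  Q = [1, 3, 4, 7, 8] / [2, 6] / [5, 9];  common shape = (5, 2, 2)

Row-insert the values π_1, π_2, … into P one at a time, bumping the leftmost entry strictly greater than the inserted value down to the next row. The recording tableau Q records, in position (i, j), the step at which that cell was added to P.
  Insert 6 (step 1): P = [6];  Q = [1]
  Insert 2 (step 2): P = [2] / [6];  Q = [1] / [2]
  Insert 3 (step 3): P = [2, 3] / [6];  Q = [1, 3] / [2]
  Insert 8 (step 4): P = [2, 3, 8] / [6];  Q = [1, 3, 4] / [2]
  Insert 1 (step 5): P = [1, 3, 8] / [2] / [6];  Q = [1, 3, 4] / [2] / [5]
  Insert 5 (step 6): P = [1, 3, 5] / [2, 8] / [6];  Q = [1, 3, 4] / [2, 6] / [5]
  Insert 7 (step 7): P = [1, 3, 5, 7] / [2, 8] / [6];  Q = [1, 3, 4, 7] / [2, 6] / [5]
  Insert 9 (step 8): P = [1, 3, 5, 7, 9] / [2, 8] / [6];  Q = [1, 3, 4, 7, 8] / [2, 6] / [5]
  Insert 4 (step 9): P = [1, 3, 4, 7, 9] / [2, 5] / [6, 8];  Q = [1, 3, 4, 7, 8] / [2, 6] / [5, 9]
Final shape: (5, 2, 2).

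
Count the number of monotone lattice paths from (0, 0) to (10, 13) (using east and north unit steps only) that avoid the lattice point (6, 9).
Number of paths = 793716

Total paths from (0, 0) to (10, 13): C(23, 10) = 1144066. Paths through (6, 9): (paths (0, 0) → (6, 9)) × (paths (6, 9) → (10, 13)) = C(15, 6) · C(8, 4) = 5005 · 70 = 350350. Avoidance count = 1144066 − 350350 = 793716.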